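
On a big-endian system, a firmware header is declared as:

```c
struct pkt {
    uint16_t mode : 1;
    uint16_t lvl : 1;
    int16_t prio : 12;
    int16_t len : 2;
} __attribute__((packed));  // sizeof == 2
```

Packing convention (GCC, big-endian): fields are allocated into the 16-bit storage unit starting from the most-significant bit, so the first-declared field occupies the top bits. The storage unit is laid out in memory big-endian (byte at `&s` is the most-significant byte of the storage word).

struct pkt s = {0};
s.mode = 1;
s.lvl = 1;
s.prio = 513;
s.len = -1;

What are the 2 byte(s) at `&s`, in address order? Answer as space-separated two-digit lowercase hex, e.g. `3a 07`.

c8 07

mode:1 = 1 → 0x1 << 15 → word 0x8000
lvl:1 = 1 → 0x1 << 14 → word 0xc000
prio:12 = 513 → 0x201 << 2 → word 0xc804
len:2 = -1 → 0x3 << 0 → word 0xc807
word = 0xc807 → big-endian bytes:
  [0]=0xc8  [1]=0x07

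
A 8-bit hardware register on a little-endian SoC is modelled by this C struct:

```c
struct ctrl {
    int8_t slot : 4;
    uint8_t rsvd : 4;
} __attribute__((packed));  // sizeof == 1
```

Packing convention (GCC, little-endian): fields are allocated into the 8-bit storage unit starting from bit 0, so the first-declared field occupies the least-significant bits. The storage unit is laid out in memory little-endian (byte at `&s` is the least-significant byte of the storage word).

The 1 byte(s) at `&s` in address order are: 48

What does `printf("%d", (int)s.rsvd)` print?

4

[0]=0x48 (little-endian) → word 0x48
slot:4 @ bit 0 → (0x48>>0)&0xf = 0x8
rsvd:4 @ bit 4 → (0x48>>4)&0xf = 0x4  ←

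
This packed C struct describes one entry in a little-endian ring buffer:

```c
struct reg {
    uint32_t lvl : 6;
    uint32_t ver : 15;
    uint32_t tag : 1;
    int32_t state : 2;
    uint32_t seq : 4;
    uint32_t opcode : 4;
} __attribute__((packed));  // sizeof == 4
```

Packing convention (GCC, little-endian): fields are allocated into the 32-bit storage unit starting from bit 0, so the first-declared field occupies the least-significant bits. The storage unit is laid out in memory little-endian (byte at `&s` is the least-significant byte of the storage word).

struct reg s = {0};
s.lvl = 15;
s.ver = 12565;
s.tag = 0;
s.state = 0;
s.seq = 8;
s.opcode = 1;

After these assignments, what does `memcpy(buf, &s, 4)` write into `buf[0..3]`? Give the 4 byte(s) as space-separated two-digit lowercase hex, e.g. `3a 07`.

[0+:6] lvl=15 & 0x3f = 0xf; word=0x0000000f
[6+:15] ver=12565 & 0x7fff = 0x3115; word=0x000c454f
[21+:1] tag=0 & 0x1 = 0x0; word=0x000c454f
[22+:2] state=0 & 0x3 = 0x0; word=0x000c454f
[24+:4] seq=8 & 0xf = 0x8; word=0x080c454f
[28+:4] opcode=1 & 0xf = 0x1; word=0x180c454f
word = 0x180c454f → little-endian bytes:
  [0]=0x4f  [1]=0x45  [2]=0x0c  [3]=0x18

4f 45 0c 18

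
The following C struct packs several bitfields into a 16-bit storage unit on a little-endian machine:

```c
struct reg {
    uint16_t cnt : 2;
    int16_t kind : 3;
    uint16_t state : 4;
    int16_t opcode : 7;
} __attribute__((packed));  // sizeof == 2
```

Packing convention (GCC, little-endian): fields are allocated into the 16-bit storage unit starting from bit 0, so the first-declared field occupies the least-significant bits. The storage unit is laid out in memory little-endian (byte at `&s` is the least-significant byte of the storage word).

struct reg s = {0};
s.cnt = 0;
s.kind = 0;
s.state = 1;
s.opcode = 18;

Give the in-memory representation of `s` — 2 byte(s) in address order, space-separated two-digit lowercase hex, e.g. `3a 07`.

[0+:2] cnt=0 & 0x3 = 0x0; word=0x0000
[2+:3] kind=0 & 0x7 = 0x0; word=0x0000
[5+:4] state=1 & 0xf = 0x1; word=0x0020
[9+:7] opcode=18 & 0x7f = 0x12; word=0x2420
word = 0x2420 → little-endian bytes:
  [0]=0x20  [1]=0x24

20 24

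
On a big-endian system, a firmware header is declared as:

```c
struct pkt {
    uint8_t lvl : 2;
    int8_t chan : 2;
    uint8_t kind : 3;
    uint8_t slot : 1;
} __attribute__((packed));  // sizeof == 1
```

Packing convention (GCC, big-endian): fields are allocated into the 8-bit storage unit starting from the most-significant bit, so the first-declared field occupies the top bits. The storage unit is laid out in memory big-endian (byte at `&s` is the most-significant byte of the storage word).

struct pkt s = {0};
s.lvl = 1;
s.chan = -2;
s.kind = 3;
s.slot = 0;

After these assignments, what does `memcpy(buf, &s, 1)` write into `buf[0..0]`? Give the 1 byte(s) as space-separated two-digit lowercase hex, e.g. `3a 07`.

lvl:2 = 1 → 0x1 << 6 → word 0x40
chan:2 = -2 → 0x2 << 4 → word 0x60
kind:3 = 3 → 0x3 << 1 → word 0x66
slot:1 = 0 → 0x0 << 0 → word 0x66
word = 0x66 → big-endian bytes:
  [0]=0x66

66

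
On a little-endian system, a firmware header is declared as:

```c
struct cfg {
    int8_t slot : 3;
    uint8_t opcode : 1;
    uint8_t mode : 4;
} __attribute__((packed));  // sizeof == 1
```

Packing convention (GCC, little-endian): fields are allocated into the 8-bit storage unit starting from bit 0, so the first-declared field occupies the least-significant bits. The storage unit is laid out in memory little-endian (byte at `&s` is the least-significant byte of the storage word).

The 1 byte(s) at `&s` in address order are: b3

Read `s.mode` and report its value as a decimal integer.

11

[0]=0xb3 (little-endian) → word 0xb3
slot [0+:3] = (word>>0) & 0x7 = 3
opcode [3+:1] = (word>>3) & 0x1 = 0
mode [4+:4] = (word>>4) & 0xf = 11  ←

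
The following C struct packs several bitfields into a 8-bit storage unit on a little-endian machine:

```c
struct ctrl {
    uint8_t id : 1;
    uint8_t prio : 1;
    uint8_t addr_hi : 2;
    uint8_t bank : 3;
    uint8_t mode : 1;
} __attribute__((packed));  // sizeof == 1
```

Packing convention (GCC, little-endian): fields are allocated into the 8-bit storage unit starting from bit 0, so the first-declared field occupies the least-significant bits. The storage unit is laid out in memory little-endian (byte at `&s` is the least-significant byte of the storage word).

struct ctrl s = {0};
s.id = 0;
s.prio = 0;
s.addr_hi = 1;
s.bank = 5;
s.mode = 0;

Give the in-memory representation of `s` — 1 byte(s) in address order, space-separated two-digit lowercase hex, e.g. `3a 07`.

54

id (1b) val=0 bits=0x0 at bit 0: 0x00
prio (1b) val=0 bits=0x0 at bit 1: 0x00
addr_hi (2b) val=1 bits=0x1 at bit 2: 0x04
bank (3b) val=5 bits=0x5 at bit 4: 0x54
mode (1b) val=0 bits=0x0 at bit 7: 0x54
word = 0x54 → little-endian bytes:
  [0]=0x54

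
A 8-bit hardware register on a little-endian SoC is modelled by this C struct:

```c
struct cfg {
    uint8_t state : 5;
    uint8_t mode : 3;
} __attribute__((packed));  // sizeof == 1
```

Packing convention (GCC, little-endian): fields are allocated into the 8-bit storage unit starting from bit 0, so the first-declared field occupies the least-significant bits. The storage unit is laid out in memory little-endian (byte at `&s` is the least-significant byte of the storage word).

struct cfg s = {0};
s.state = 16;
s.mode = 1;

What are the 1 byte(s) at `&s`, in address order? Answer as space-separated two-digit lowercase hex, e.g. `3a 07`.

30

state:5 = 16 → 0x10 << 0 → word 0x10
mode:3 = 1 → 0x1 << 5 → word 0x30
word = 0x30 → little-endian bytes:
  [0]=0x30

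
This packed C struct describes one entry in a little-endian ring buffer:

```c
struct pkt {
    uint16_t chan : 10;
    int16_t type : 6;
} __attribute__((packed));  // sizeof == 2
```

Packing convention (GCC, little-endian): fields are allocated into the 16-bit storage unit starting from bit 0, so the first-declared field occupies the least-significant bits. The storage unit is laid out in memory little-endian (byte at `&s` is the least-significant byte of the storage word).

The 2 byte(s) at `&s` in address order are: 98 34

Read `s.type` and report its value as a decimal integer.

13

[0]=0x98 [1]=0x34 (little-endian) → word 0x3498
chan:10 @ bit 0 → (0x3498>>0)&0x3ff = 0x98
type:6 @ bit 10 → (0x3498>>10)&0x3f = 0xd  ←
type signed 6b, MSB=0: value = 13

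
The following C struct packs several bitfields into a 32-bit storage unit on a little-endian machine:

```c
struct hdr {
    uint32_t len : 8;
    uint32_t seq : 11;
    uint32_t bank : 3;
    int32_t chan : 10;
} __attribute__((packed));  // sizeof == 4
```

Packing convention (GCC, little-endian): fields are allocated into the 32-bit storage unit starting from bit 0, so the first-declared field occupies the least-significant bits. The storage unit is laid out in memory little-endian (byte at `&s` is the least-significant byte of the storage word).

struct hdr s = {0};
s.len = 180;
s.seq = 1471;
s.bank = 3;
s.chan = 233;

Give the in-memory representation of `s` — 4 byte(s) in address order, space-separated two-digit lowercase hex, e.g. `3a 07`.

len:8 = 180 → 0xb4 << 0 → word 0x000000b4
seq:11 = 1471 → 0x5bf << 8 → word 0x0005bfb4
bank:3 = 3 → 0x3 << 19 → word 0x001dbfb4
chan:10 = 233 → 0xe9 << 22 → word 0x3a5dbfb4
word = 0x3a5dbfb4 → little-endian bytes:
  [0]=0xb4  [1]=0xbf  [2]=0x5d  [3]=0x3a

b4 bf 5d 3a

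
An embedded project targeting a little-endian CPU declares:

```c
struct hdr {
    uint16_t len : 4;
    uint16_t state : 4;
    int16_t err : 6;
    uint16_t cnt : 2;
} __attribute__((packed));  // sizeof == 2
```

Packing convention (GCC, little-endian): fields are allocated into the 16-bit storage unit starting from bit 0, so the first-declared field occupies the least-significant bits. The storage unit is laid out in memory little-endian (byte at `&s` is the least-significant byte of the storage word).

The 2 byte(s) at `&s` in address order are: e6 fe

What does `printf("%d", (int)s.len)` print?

[0]=0xe6 [1]=0xfe (little-endian) → word 0xfee6
len [0+:4] = (word>>0) & 0xf = 6  ←
state [4+:4] = (word>>4) & 0xf = 14
err [8+:6] = (word>>8) & 0x3f = 62
cnt [14+:2] = (word>>14) & 0x3 = 3

6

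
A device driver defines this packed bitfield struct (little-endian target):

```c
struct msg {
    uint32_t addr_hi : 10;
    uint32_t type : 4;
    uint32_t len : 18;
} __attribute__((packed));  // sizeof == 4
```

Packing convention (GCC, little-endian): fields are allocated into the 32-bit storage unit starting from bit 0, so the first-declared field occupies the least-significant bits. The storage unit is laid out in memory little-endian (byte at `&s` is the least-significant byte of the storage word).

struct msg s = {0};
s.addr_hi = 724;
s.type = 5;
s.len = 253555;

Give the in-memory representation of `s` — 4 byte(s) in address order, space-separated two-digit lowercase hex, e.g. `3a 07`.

d4 d6 9c f7

addr_hi:10 = 724 → 0x2d4 << 0 → word 0x000002d4
type:4 = 5 → 0x5 << 10 → word 0x000016d4
len:18 = 253555 → 0x3de73 << 14 → word 0xf79cd6d4
word = 0xf79cd6d4 → little-endian bytes:
  [0]=0xd4  [1]=0xd6  [2]=0x9c  [3]=0xf7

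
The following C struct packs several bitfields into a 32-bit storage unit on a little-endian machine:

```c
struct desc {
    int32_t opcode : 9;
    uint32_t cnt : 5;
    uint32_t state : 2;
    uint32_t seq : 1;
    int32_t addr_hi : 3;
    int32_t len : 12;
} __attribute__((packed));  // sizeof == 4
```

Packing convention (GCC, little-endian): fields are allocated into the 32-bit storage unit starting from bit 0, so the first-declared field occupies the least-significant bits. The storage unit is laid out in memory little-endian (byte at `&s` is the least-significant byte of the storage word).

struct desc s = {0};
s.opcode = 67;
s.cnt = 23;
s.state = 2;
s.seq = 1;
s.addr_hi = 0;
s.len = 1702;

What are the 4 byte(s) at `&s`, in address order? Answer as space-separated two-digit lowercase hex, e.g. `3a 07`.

43 ae 61 6a

opcode (9b) val=67 bits=0x43 at bit 0: 0x00000043
cnt (5b) val=23 bits=0x17 at bit 9: 0x00002e43
state (2b) val=2 bits=0x2 at bit 14: 0x0000ae43
seq (1b) val=1 bits=0x1 at bit 16: 0x0001ae43
addr_hi (3b) val=0 bits=0x0 at bit 17: 0x0001ae43
len (12b) val=1702 bits=0x6a6 at bit 20: 0x6a61ae43
word = 0x6a61ae43 → little-endian bytes:
  [0]=0x43  [1]=0xae  [2]=0x61  [3]=0x6a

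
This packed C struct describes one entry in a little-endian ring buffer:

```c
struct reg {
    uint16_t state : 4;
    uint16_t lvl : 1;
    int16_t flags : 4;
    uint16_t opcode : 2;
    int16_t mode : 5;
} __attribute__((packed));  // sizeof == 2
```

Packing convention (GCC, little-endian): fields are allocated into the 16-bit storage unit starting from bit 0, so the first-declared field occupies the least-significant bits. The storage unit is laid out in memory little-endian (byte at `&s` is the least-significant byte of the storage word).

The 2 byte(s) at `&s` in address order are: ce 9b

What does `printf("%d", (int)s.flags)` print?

-2

[0]=0xce [1]=0x9b (little-endian) → word 0x9bce
state [0+:4] = (word>>0) & 0xf = 14
lvl [4+:1] = (word>>4) & 0x1 = 0
flags [5+:4] = (word>>5) & 0xf = 14  ←
opcode [9+:2] = (word>>9) & 0x3 = 1
mode [11+:5] = (word>>11) & 0x1f = 19
flags signed 4b, MSB=1: 14 - 16 = -2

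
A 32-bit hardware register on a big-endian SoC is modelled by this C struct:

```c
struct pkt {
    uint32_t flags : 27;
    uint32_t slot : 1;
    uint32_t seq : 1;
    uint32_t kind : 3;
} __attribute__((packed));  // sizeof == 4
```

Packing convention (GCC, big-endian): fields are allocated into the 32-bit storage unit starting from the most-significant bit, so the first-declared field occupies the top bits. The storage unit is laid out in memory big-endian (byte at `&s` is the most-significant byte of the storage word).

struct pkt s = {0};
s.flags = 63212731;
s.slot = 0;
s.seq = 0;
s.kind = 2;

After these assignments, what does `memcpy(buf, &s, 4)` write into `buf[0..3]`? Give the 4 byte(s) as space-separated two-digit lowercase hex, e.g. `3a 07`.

flags (27b) val=63212731 bits=0x3c48cbb at bit 5: 0x78919760
slot (1b) val=0 bits=0x0 at bit 4: 0x78919760
seq (1b) val=0 bits=0x0 at bit 3: 0x78919760
kind (3b) val=2 bits=0x2 at bit 0: 0x78919762
word = 0x78919762 → big-endian bytes:
  [0]=0x78  [1]=0x91  [2]=0x97  [3]=0x62

78 91 97 62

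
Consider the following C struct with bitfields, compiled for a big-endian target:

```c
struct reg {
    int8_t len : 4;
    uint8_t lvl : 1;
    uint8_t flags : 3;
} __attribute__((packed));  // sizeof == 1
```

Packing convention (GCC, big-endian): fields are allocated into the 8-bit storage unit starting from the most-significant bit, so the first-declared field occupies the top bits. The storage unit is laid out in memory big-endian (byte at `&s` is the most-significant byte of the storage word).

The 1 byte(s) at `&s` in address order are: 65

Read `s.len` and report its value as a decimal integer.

[0]=0x65 (big-endian) → word 0x65
len:4 @ bit 4 → (0x65>>4)&0xf = 0x6  ←
lvl:1 @ bit 3 → (0x65>>3)&0x1 = 0x0
flags:3 @ bit 0 → (0x65>>0)&0x7 = 0x5
len signed 4b, MSB=0: value = 6

6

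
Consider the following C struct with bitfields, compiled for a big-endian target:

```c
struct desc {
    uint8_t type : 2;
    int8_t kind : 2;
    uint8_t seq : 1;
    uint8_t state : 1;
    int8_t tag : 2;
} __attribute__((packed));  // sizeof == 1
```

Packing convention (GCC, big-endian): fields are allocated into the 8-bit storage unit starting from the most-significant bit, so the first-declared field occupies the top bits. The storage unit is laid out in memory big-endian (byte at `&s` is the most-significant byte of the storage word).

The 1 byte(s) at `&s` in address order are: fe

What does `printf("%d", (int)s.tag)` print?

-2

[0]=0xfe (big-endian) → word 0xfe
type [6+:2] = (word>>6) & 0x3 = 3
kind [4+:2] = (word>>4) & 0x3 = 3
seq [3+:1] = (word>>3) & 0x1 = 1
state [2+:1] = (word>>2) & 0x1 = 1
tag [0+:2] = (word>>0) & 0x3 = 2  ←
tag signed 2b, MSB=1: 2 - 4 = -2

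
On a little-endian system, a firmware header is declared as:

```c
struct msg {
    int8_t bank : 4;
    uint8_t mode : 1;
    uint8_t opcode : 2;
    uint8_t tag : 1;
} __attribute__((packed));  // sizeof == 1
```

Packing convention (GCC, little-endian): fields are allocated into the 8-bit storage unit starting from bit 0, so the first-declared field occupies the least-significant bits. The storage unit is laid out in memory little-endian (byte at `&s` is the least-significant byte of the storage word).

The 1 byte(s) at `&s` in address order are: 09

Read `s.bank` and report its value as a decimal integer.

-7

[0]=0x09 (little-endian) → word 0x09
bank:4 @ bit 0 → (0x09>>0)&0xf = 0x9  ←
mode:1 @ bit 4 → (0x09>>4)&0x1 = 0x0
opcode:2 @ bit 5 → (0x09>>5)&0x3 = 0x0
tag:1 @ bit 7 → (0x09>>7)&0x1 = 0x0
bank signed 4b, MSB=1: 9 - 16 = -7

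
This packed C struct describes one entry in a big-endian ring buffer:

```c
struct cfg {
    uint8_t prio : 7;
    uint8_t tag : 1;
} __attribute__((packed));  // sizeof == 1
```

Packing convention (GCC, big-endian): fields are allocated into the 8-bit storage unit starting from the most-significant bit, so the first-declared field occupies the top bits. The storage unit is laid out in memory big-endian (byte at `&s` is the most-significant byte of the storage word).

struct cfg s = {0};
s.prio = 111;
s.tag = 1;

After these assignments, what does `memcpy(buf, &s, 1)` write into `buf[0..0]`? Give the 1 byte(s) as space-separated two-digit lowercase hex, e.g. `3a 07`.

prio (7b) val=111 bits=0x6f at bit 1: 0xde
tag (1b) val=1 bits=0x1 at bit 0: 0xdf
word = 0xdf → big-endian bytes:
  [0]=0xdf

df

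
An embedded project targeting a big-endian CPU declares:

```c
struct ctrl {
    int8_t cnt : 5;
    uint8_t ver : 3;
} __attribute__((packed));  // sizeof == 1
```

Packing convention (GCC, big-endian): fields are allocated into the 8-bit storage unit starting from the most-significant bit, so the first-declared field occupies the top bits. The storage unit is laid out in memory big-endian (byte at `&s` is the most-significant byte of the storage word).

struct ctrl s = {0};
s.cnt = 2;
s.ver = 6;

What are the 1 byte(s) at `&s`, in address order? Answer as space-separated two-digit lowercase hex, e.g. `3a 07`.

[3+:5] cnt=2 & 0x1f = 0x2; word=0x10
[0+:3] ver=6 & 0x7 = 0x6; word=0x16
word = 0x16 → big-endian bytes:
  [0]=0x16

16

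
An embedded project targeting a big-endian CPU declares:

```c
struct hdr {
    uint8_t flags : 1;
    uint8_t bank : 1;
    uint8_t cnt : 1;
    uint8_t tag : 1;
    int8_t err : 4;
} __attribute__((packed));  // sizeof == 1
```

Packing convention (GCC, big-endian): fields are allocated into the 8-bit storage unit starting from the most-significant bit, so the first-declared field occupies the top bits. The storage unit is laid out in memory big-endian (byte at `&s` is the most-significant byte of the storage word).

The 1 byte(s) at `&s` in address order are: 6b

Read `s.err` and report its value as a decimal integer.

[0]=0x6b (big-endian) → word 0x6b
flags [7+:1] = (word>>7) & 0x1 = 0
bank [6+:1] = (word>>6) & 0x1 = 1
cnt [5+:1] = (word>>5) & 0x1 = 1
tag [4+:1] = (word>>4) & 0x1 = 0
err [0+:4] = (word>>0) & 0xf = 11  ←
err signed 4b, MSB=1: 11 - 16 = -5

-5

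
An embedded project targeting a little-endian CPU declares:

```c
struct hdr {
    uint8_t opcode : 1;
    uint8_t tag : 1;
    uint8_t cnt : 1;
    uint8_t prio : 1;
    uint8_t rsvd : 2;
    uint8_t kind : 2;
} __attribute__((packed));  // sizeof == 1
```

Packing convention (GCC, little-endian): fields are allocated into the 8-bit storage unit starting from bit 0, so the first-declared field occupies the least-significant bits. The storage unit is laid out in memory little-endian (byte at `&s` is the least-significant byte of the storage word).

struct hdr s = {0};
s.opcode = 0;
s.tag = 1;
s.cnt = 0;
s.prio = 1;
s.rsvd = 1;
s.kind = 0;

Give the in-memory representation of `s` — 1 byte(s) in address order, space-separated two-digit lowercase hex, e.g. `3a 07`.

[0+:1] opcode=0 & 0x1 = 0x0; word=0x00
[1+:1] tag=1 & 0x1 = 0x1; word=0x02
[2+:1] cnt=0 & 0x1 = 0x0; word=0x02
[3+:1] prio=1 & 0x1 = 0x1; word=0x0a
[4+:2] rsvd=1 & 0x3 = 0x1; word=0x1a
[6+:2] kind=0 & 0x3 = 0x0; word=0x1a
word = 0x1a → little-endian bytes:
  [0]=0x1a

1a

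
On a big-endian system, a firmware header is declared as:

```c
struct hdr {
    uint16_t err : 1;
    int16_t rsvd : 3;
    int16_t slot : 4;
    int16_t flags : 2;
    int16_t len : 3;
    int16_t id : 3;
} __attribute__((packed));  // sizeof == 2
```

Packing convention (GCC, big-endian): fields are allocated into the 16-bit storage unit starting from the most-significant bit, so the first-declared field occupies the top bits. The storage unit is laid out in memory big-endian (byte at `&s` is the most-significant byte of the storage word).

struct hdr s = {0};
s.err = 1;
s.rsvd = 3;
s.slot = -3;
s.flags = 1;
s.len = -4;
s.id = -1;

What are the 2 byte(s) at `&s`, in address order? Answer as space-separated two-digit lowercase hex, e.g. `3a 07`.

err (1b) val=1 bits=0x1 at bit 15: 0x8000
rsvd (3b) val=3 bits=0x3 at bit 12: 0xb000
slot (4b) val=-3 bits=0xd at bit 8: 0xbd00
flags (2b) val=1 bits=0x1 at bit 6: 0xbd40
len (3b) val=-4 bits=0x4 at bit 3: 0xbd60
id (3b) val=-1 bits=0x7 at bit 0: 0xbd67
word = 0xbd67 → big-endian bytes:
  [0]=0xbd  [1]=0x67

bd 67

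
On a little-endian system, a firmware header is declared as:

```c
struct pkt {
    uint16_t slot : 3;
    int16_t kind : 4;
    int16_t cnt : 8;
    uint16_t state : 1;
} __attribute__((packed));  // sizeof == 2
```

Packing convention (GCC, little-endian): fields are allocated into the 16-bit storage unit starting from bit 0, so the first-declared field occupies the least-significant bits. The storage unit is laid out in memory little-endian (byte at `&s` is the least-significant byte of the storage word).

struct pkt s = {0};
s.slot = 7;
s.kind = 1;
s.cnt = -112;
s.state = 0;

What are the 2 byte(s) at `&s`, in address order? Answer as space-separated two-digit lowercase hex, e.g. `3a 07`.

slot:3 = 7 → 0x7 << 0 → word 0x0007
kind:4 = 1 → 0x1 << 3 → word 0x000f
cnt:8 = -112 → 0x90 << 7 → word 0x480f
state:1 = 0 → 0x0 << 15 → word 0x480f
word = 0x480f → little-endian bytes:
  [0]=0x0f  [1]=0x48

0f 48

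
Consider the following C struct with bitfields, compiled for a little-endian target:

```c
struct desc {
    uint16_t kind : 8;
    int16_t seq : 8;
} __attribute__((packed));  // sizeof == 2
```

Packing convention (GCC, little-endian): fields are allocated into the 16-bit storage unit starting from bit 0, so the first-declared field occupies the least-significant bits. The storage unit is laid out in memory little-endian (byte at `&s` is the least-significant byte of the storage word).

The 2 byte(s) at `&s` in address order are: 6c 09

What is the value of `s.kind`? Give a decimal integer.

108

[0]=0x6c [1]=0x09 (little-endian) → word 0x096c
kind:8 @ bit 0 → (0x096c>>0)&0xff = 0x6c  ←
seq:8 @ bit 8 → (0x096c>>8)&0xff = 0x9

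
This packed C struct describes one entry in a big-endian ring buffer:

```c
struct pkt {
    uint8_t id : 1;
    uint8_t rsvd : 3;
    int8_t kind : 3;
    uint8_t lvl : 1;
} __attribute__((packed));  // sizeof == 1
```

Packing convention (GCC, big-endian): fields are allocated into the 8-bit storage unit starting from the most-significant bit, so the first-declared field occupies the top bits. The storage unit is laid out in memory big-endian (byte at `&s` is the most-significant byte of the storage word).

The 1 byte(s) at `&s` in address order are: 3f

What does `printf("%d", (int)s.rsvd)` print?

[0]=0x3f (big-endian) → word 0x3f
id [7+:1] = (word>>7) & 0x1 = 0
rsvd [4+:3] = (word>>4) & 0x7 = 3  ←
kind [1+:3] = (word>>1) & 0x7 = 7
lvl [0+:1] = (word>>0) & 0x1 = 1

3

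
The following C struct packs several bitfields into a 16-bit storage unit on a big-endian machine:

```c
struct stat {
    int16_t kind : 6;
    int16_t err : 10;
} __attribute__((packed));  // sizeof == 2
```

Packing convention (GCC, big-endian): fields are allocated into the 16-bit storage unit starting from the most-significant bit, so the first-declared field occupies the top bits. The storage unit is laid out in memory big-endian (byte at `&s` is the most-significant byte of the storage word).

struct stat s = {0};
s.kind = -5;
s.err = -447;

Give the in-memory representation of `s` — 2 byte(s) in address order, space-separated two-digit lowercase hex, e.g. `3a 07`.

ee 41

kind:6 = -5 → 0x3b << 10 → word 0xec00
err:10 = -447 → 0x241 << 0 → word 0xee41
word = 0xee41 → big-endian bytes:
  [0]=0xee  [1]=0x41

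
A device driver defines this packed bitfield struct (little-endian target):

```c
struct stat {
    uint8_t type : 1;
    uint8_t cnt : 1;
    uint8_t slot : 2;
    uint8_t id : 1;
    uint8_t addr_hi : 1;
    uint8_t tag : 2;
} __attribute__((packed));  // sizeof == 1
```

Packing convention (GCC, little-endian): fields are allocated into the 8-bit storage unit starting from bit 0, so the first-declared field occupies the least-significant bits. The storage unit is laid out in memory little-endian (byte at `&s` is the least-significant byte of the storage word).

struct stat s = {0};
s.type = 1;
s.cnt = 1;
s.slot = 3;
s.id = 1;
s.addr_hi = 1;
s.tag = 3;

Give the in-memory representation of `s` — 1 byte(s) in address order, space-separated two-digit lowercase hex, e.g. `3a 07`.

ff

type:1 = 1 → 0x1 << 0 → word 0x01
cnt:1 = 1 → 0x1 << 1 → word 0x03
slot:2 = 3 → 0x3 << 2 → word 0x0f
id:1 = 1 → 0x1 << 4 → word 0x1f
addr_hi:1 = 1 → 0x1 << 5 → word 0x3f
tag:2 = 3 → 0x3 << 6 → word 0xff
word = 0xff → little-endian bytes:
  [0]=0xff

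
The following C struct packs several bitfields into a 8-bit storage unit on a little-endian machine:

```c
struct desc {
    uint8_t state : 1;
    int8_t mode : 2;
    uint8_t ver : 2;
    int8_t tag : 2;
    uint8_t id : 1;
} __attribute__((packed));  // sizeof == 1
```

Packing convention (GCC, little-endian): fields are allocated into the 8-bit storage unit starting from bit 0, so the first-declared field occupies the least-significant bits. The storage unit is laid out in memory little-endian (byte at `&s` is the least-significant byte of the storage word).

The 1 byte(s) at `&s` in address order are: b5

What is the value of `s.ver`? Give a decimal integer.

2

[0]=0xb5 (little-endian) → word 0xb5
state:1 @ bit 0 → (0xb5>>0)&0x1 = 0x1
mode:2 @ bit 1 → (0xb5>>1)&0x3 = 0x2
ver:2 @ bit 3 → (0xb5>>3)&0x3 = 0x2  ←
tag:2 @ bit 5 → (0xb5>>5)&0x3 = 0x1
id:1 @ bit 7 → (0xb5>>7)&0x1 = 0x1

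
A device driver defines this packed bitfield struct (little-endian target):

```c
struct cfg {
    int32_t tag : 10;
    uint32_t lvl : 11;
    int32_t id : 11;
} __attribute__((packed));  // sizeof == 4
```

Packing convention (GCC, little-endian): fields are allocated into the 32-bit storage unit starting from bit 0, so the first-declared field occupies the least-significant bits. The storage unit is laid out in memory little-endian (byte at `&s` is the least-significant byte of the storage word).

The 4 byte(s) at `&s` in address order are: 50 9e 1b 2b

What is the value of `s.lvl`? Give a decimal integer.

[0]=0x50 [1]=0x9e [2]=0x1b [3]=0x2b (little-endian) → word 0x2b1b9e50
tag [0+:10] = (word>>0) & 0x3ff = 592
lvl [10+:11] = (word>>10) & 0x7ff = 1767  ←
id [21+:11] = (word>>21) & 0x7ff = 344

1767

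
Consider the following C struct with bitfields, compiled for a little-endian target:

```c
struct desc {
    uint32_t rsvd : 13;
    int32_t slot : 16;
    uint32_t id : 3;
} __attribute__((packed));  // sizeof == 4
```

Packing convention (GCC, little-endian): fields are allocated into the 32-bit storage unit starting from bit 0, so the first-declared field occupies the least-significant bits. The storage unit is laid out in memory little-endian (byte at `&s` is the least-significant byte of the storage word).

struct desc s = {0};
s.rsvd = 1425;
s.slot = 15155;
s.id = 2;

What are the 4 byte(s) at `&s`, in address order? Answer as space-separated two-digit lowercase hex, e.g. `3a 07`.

rsvd:13 = 1425 → 0x591 << 0 → word 0x00000591
slot:16 = 15155 → 0x3b33 << 13 → word 0x07666591
id:3 = 2 → 0x2 << 29 → word 0x47666591
word = 0x47666591 → little-endian bytes:
  [0]=0x91  [1]=0x65  [2]=0x66  [3]=0x47

91 65 66 47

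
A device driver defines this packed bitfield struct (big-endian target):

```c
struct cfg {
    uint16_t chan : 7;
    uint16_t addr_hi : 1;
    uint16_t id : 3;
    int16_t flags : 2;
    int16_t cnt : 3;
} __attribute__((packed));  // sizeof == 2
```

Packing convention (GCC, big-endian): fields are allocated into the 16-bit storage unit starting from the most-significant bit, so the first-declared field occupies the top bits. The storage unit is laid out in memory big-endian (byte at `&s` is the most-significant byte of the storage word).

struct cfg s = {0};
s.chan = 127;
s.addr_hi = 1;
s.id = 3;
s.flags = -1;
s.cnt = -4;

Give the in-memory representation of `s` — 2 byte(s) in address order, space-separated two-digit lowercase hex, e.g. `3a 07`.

ff 7c

chan (7b) val=127 bits=0x7f at bit 9: 0xfe00
addr_hi (1b) val=1 bits=0x1 at bit 8: 0xff00
id (3b) val=3 bits=0x3 at bit 5: 0xff60
flags (2b) val=-1 bits=0x3 at bit 3: 0xff78
cnt (3b) val=-4 bits=0x4 at bit 0: 0xff7c
word = 0xff7c → big-endian bytes:
  [0]=0xff  [1]=0x7c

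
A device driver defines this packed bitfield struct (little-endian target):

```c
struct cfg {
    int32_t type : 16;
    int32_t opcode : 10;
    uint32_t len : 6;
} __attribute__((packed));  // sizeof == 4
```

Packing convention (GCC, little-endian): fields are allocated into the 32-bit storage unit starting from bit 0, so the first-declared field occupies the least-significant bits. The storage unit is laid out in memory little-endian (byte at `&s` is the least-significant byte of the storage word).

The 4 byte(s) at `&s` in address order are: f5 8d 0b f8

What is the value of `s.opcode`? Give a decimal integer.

11

[0]=0xf5 [1]=0x8d [2]=0x0b [3]=0xf8 (little-endian) → word 0xf80b8df5
type:16 @ bit 0 → (0xf80b8df5>>0)&0xffff = 0x8df5
opcode:10 @ bit 16 → (0xf80b8df5>>16)&0x3ff = 0xb  ←
len:6 @ bit 26 → (0xf80b8df5>>26)&0x3f = 0x3e
opcode signed 10b, MSB=0: value = 11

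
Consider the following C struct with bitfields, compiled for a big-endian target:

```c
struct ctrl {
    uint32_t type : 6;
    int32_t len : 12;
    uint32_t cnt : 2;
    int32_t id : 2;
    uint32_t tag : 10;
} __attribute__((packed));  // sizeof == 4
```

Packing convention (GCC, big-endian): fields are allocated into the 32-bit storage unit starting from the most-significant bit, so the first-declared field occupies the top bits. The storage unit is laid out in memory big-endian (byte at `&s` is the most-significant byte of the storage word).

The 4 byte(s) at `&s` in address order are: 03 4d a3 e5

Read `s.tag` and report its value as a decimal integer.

997

[0]=0x03 [1]=0x4d [2]=0xa3 [3]=0xe5 (big-endian) → word 0x034da3e5
type:6 @ bit 26 → (0x034da3e5>>26)&0x3f = 0x0
len:12 @ bit 14 → (0x034da3e5>>14)&0xfff = 0xd36
cnt:2 @ bit 12 → (0x034da3e5>>12)&0x3 = 0x2
id:2 @ bit 10 → (0x034da3e5>>10)&0x3 = 0x0
tag:10 @ bit 0 → (0x034da3e5>>0)&0x3ff = 0x3e5  ←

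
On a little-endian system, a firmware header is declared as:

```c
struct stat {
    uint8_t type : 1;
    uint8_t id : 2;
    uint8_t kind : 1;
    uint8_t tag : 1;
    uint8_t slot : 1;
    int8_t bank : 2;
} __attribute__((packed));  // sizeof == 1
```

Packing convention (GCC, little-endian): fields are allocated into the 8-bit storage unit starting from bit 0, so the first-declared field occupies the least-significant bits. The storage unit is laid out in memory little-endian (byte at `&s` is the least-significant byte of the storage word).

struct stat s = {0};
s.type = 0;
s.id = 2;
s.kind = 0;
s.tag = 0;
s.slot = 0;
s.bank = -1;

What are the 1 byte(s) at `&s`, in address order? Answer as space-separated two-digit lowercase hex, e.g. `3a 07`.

c4

type:1 = 0 → 0x0 << 0 → word 0x00
id:2 = 2 → 0x2 << 1 → word 0x04
kind:1 = 0 → 0x0 << 3 → word 0x04
tag:1 = 0 → 0x0 << 4 → word 0x04
slot:1 = 0 → 0x0 << 5 → word 0x04
bank:2 = -1 → 0x3 << 6 → word 0xc4
word = 0xc4 → little-endian bytes:
  [0]=0xc4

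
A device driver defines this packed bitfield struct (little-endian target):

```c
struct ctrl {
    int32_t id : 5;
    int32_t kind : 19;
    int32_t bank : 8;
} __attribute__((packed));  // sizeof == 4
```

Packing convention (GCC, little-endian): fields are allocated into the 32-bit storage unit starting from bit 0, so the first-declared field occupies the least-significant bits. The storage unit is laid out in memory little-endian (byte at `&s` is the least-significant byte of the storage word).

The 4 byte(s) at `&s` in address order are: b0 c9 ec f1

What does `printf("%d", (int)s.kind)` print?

-39347

[0]=0xb0 [1]=0xc9 [2]=0xec [3]=0xf1 (little-endian) → word 0xf1ecc9b0
id:5 @ bit 0 → (0xf1ecc9b0>>0)&0x1f = 0x10
kind:19 @ bit 5 → (0xf1ecc9b0>>5)&0x7ffff = 0x7664d  ←
bank:8 @ bit 24 → (0xf1ecc9b0>>24)&0xff = 0xf1
kind signed 19b, MSB=1: 484941 - 524288 = -39347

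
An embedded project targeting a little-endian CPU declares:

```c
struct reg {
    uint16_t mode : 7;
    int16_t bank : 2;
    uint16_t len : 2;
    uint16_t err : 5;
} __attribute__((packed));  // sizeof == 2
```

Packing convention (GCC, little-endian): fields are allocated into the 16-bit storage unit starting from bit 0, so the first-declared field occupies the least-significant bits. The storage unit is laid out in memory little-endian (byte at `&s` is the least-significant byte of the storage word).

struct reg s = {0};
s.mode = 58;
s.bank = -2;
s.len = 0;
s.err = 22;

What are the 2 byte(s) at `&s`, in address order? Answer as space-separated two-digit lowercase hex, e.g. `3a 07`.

mode (7b) val=58 bits=0x3a at bit 0: 0x003a
bank (2b) val=-2 bits=0x2 at bit 7: 0x013a
len (2b) val=0 bits=0x0 at bit 9: 0x013a
err (5b) val=22 bits=0x16 at bit 11: 0xb13a
word = 0xb13a → little-endian bytes:
  [0]=0x3a  [1]=0xb1

3a b1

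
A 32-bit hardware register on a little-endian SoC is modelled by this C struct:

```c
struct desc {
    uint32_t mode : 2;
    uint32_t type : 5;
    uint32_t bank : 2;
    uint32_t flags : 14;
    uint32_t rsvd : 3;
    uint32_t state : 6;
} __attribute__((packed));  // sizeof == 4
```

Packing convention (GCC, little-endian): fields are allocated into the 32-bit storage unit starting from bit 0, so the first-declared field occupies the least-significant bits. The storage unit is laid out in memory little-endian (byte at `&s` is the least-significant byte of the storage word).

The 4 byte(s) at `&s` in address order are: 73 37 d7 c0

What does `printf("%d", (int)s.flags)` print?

11163

[0]=0x73 [1]=0x37 [2]=0xd7 [3]=0xc0 (little-endian) → word 0xc0d73773
mode [0+:2] = (word>>0) & 0x3 = 3
type [2+:5] = (word>>2) & 0x1f = 28
bank [7+:2] = (word>>7) & 0x3 = 2
flags [9+:14] = (word>>9) & 0x3fff = 11163  ←
rsvd [23+:3] = (word>>23) & 0x7 = 1
state [26+:6] = (word>>26) & 0x3f = 48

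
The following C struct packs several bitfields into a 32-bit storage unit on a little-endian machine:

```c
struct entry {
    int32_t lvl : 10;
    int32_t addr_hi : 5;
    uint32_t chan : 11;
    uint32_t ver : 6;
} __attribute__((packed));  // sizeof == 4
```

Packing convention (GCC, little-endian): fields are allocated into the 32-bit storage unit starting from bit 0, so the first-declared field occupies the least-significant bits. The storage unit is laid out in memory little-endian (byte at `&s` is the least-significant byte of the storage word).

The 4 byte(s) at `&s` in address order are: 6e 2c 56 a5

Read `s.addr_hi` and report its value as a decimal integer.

11

[0]=0x6e [1]=0x2c [2]=0x56 [3]=0xa5 (little-endian) → word 0xa5562c6e
lvl [0+:10] = (word>>0) & 0x3ff = 110
addr_hi [10+:5] = (word>>10) & 0x1f = 11  ←
chan [15+:11] = (word>>15) & 0x7ff = 684
ver [26+:6] = (word>>26) & 0x3f = 41
addr_hi signed 5b, MSB=0: value = 11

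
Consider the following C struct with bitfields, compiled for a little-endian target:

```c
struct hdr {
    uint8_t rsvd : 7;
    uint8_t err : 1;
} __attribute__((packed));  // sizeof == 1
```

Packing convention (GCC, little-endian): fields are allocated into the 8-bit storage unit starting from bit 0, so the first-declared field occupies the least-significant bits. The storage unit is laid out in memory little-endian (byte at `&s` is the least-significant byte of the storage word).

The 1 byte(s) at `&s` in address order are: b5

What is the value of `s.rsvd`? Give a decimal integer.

53

[0]=0xb5 (little-endian) → word 0xb5
rsvd [0+:7] = (word>>0) & 0x7f = 53  ←
err [7+:1] = (word>>7) & 0x1 = 1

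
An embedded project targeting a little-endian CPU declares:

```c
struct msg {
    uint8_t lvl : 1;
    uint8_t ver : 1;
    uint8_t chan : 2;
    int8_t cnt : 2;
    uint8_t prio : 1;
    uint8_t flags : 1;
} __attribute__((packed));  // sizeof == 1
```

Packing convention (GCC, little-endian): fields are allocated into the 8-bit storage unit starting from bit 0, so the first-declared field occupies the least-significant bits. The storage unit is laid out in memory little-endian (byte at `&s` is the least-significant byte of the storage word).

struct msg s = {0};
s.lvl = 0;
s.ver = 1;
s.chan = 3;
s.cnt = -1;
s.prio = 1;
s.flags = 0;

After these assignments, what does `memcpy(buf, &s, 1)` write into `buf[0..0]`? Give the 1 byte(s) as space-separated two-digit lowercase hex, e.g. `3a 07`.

lvl (1b) val=0 bits=0x0 at bit 0: 0x00
ver (1b) val=1 bits=0x1 at bit 1: 0x02
chan (2b) val=3 bits=0x3 at bit 2: 0x0e
cnt (2b) val=-1 bits=0x3 at bit 4: 0x3e
prio (1b) val=1 bits=0x1 at bit 6: 0x7e
flags (1b) val=0 bits=0x0 at bit 7: 0x7e
word = 0x7e → little-endian bytes:
  [0]=0x7e

7e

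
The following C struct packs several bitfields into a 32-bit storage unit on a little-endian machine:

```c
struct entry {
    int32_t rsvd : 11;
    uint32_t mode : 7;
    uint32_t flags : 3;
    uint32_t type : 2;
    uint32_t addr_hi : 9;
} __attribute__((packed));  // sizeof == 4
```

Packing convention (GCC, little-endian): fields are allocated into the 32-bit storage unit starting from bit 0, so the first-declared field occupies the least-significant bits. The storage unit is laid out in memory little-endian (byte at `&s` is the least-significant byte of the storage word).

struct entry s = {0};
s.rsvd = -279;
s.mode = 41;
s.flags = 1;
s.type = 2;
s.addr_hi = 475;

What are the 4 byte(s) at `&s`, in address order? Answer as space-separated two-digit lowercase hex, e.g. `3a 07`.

rsvd:11 = -279 → 0x6e9 << 0 → word 0x000006e9
mode:7 = 41 → 0x29 << 11 → word 0x00014ee9
flags:3 = 1 → 0x1 << 18 → word 0x00054ee9
type:2 = 2 → 0x2 << 21 → word 0x00454ee9
addr_hi:9 = 475 → 0x1db << 23 → word 0xedc54ee9
word = 0xedc54ee9 → little-endian bytes:
  [0]=0xe9  [1]=0x4e  [2]=0xc5  [3]=0xed

e9 4e c5 ed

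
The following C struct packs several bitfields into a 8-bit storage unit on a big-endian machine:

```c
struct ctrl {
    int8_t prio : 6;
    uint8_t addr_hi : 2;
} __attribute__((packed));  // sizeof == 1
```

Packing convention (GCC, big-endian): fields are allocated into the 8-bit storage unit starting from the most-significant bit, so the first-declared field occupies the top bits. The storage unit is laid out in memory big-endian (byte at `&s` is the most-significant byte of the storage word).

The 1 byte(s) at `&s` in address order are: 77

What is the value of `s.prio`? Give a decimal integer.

[0]=0x77 (big-endian) → word 0x77
prio [2+:6] = (word>>2) & 0x3f = 29  ←
addr_hi [0+:2] = (word>>0) & 0x3 = 3
prio signed 6b, MSB=0: value = 29

29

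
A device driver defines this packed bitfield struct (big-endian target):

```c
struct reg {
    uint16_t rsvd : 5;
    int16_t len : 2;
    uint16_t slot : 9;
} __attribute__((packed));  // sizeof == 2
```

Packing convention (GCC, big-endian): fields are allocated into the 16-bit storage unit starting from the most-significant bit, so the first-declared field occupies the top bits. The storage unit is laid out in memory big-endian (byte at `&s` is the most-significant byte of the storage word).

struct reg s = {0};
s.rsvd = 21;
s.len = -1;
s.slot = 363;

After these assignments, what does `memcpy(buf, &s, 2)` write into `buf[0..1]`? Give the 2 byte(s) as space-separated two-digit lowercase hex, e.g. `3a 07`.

af 6b

rsvd:5 = 21 → 0x15 << 11 → word 0xa800
len:2 = -1 → 0x3 << 9 → word 0xae00
slot:9 = 363 → 0x16b << 0 → word 0xaf6b
word = 0xaf6b → big-endian bytes:
  [0]=0xaf  [1]=0x6b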